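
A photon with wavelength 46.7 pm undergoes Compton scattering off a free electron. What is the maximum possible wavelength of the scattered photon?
51.5526 pm (at θ = 180°)

The Compton shift is Δλ = λ_C(1 − cos θ).

Since cos θ ranges from −1 to 1, the factor (1 − cos θ) ranges from 0 to 2; the maximum shift occurs at θ = 180° (backscattering):
Δλ_max = 2λ_C = 2 × 2.4263 pm = 4.8526 pm

Maximum scattered wavelength:
λ'_max = λ₀ + Δλ_max = 46.7 + 4.8526 = 51.5526 pm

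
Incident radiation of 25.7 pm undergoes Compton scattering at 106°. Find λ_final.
28.7951 pm

Using the Compton scattering formula:
λ' = λ + Δλ = λ + λ_C(1 - cos θ)

Given:
- Initial wavelength λ = 25.7 pm
- Scattering angle θ = 106°
- Compton wavelength λ_C ≈ 2.4263 pm

Calculate the shift:
Δλ = 2.4263 × (1 - cos(106°))
Δλ = 2.4263 × 1.2756
Δλ = 3.0951 pm

Final wavelength:
λ' = 25.7 + 3.0951 = 28.7951 pm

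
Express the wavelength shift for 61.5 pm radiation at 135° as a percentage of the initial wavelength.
6.7349%

Calculate the Compton shift:
Δλ = λ_C(1 - cos(135°))
Δλ = 2.4263 × (1 - cos(135°))
Δλ = 2.4263 × 1.7071
Δλ = 4.1420 pm

Percentage change:
(Δλ/λ₀) × 100 = (4.1420/61.5) × 100
= 6.7349%

(Intermediate values are shown rounded; full precision is carried through to the final answer.)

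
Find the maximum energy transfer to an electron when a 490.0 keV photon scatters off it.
322.0660 keV

Maximum energy transfer occurs at θ = 180° (backscattering).

Initial photon: E₀ = 490.0 keV → λ₀ = 2.5303 pm

Maximum Compton shift (at 180°):
Δλ_max = 2λ_C = 2 × 2.4263 = 4.8526 pm

Final wavelength:
λ' = 2.5303 + 4.8526 = 7.3829 pm

Minimum photon energy (maximum energy to electron):
E'_min = hc/λ' = 167.9340 keV

Maximum electron kinetic energy:
K_max = E₀ - E'_min = 490.0000 - 167.9340 = 322.0660 keV

(Intermediate values are shown rounded; full precision is carried through to the final answer.)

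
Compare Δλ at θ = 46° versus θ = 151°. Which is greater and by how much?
151° produces the larger shift by a factor of 6.139

Calculate both shifts using Δλ = λ_C(1 - cos θ):

For θ₁ = 46°:
Δλ₁ = 2.4263 × (1 - cos(46°))
Δλ₁ = 2.4263 × 0.3053
Δλ₁ = 0.7409 pm

For θ₂ = 151°:
Δλ₂ = 2.4263 × (1 - cos(151°))
Δλ₂ = 2.4263 × 1.8746
Δλ₂ = 4.5484 pm

The 151° angle produces the larger shift.
Ratio: 4.5484/0.7409 = 6.139

(Intermediate values are shown rounded; full precision is carried through to the final answer.)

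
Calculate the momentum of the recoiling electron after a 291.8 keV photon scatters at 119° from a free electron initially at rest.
2.1024e-22 kg·m/s

The electron is initially at rest, so by conservation of momentum:
p⃗_e = p⃗₀ − p⃗'  (incident photon momentum minus scattered photon momentum)

Photon momentum magnitudes (p = h/λ = E/c):
λ₀ = hc/E₀ = 4.2489 pm → p₀ = h/λ₀ = 1.5595e-22 kg·m/s
Δλ = λ_C(1 − cos 119°) = 3.6026 pm
λ' = 7.8516 pm → p' = h/λ' = 8.4392e-23 kg·m/s

The scattered photon makes angle θ = 119° with the incident direction, so by the law of cosines:
|p⃗_e|² = p₀² + p'² − 2p₀p'cos θ
|p⃗_e|² = (1.5595e-22)² + (8.4392e-23)² − 2·1.5595e-22·8.4392e-23·cos(119°)
|p⃗_e| = 2.1024e-22 kg·m/s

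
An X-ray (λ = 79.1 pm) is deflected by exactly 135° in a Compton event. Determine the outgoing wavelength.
83.2420 pm

Using the Compton formula: λ' = λ + λ_C(1 − cos θ)

For θ = 135°, cos θ = -√2/2 (exact) ≈ -0.7071, so:
1 − cos 135° = 1 − (-√2/2) ≈ 1.7071

Δλ = λ_C × 1.7071 = 2.4263 × 1.7071 = 4.1420 pm

λ' = 79.1 + 4.1420 = 83.2420 pm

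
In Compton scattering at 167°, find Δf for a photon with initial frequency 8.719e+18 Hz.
1.066e+18 Hz (decrease)

Convert frequency to wavelength (c = 299792458 m/s):
λ₀ = c/f₀ = 299792458/8.719e+18 = 3.4383812e-11 m = 34.3838 pm

Calculate Compton shift:
Δλ = λ_C(1 - cos(167°)) = 4.7904 pm

Final wavelength:
λ' = λ₀ + Δλ = 34.3838 + 4.7904 = 39.1742 pm

Final frequency:
f' = c/λ' = 299792458/3.9174246e-11 = 7.6527945e+18 Hz

Frequency shift (decrease):
Δf = f₀ - f' = 8.719e+18 - 7.6527945e+18 = 1.066e+18 Hz

(Intermediate values are shown rounded; full precision is carried through to the final answer.)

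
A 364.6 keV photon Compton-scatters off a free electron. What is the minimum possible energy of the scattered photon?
150.2261 keV (at θ = 180°)

The scattered photon has minimum energy when its wavelength is maximum, i.e., when the Compton shift Δλ = λ_C(1 − cos θ) is maximum. This occurs at θ = 180° (backscattering), giving Δλ_max = 2λ_C = 4.8526 pm.

Initial wavelength: λ₀ = hc/E₀ = 3.4006 pm
Maximum final wavelength: λ'_max = λ₀ + 2λ_C = 3.4006 + 4.8526 = 8.2532 pm
Minimum final energy: E'_min = hc/λ'_max = 150.2261 keV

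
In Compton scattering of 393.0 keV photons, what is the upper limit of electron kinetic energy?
238.1636 keV

Maximum energy transfer occurs at θ = 180° (backscattering).

Initial photon: E₀ = 393.0 keV → λ₀ = 3.1548 pm

Maximum Compton shift (at 180°):
Δλ_max = 2λ_C = 2 × 2.4263 = 4.8526 pm

Final wavelength:
λ' = 3.1548 + 4.8526 = 8.0074 pm

Minimum photon energy (maximum energy to electron):
E'_min = hc/λ' = 154.8364 keV

Maximum electron kinetic energy:
K_max = E₀ - E'_min = 393.0000 - 154.8364 = 238.1636 keV

(Intermediate values are shown rounded; full precision is carried through to the final answer.)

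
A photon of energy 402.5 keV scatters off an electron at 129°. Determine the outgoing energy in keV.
176.2744 keV

First convert energy to wavelength:
λ = hc/E, with hc ≈ 1239.842 keV·pm (i.e. 1239.842 eV·nm)

For E = 402.5 keV = 402500 eV:
λ = 1239.842 keV·pm / 402.5 keV
λ = 3.0804 pm

Calculate the Compton shift:
Δλ = λ_C(1 - cos(129°)) = 2.4263 × 1.6293
Δλ = 3.9532 pm

Final wavelength:
λ' = 3.0804 + 3.9532 = 7.0336 pm

Final energy:
E' = hc/λ' = 1239.842 / 7.0336 = 176.2744 keV

(Intermediate values are shown rounded; full precision is carried through to the final answer.)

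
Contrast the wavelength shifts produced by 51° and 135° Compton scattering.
135° produces the larger shift by a factor of 4.605

Calculate both shifts using Δλ = λ_C(1 - cos θ):

For θ₁ = 51°:
Δλ₁ = 2.4263 × (1 - cos(51°))
Δλ₁ = 2.4263 × 0.3707
Δλ₁ = 0.8994 pm

For θ₂ = 135°:
Δλ₂ = 2.4263 × (1 - cos(135°))
Δλ₂ = 2.4263 × 1.7071
Δλ₂ = 4.1420 pm

The 135° angle produces the larger shift.
Ratio: 4.1420/0.8994 = 4.605

(Intermediate values are shown rounded; full precision is carried through to the final answer.)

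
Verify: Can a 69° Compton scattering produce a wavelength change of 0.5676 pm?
No, inconsistent

Calculate the expected shift for θ = 69°:

Δλ_expected = λ_C(1 - cos(69°))
Δλ_expected = 2.4263 × (1 - cos(69°))
Δλ_expected = 2.4263 × 0.6416
Δλ_expected = 1.5568 pm

Given shift: 0.5676 pm
Expected shift: 1.5568 pm
Difference: 0.9891 pm

The values do not match. The given shift corresponds to θ ≈ 40.0°, not 69°.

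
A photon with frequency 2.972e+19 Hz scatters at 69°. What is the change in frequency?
3.974e+18 Hz (decrease)

Convert frequency to wavelength (c = 299792458 m/s):
λ₀ = c/f₀ = 299792458/2.972e+19 = 1.0087229e-11 m = 10.0872 pm

Calculate Compton shift:
Δλ = λ_C(1 - cos(69°)) = 1.5568 pm

Final wavelength:
λ' = λ₀ + Δλ = 10.0872 + 1.5568 = 11.6440 pm

Final frequency:
f' = c/λ' = 299792458/1.1644028e-11 = 2.5746457e+19 Hz

Frequency shift (decrease):
Δf = f₀ - f' = 2.972e+19 - 2.5746457e+19 = 3.974e+18 Hz

(Intermediate values are shown rounded; full precision is carried through to the final answer.)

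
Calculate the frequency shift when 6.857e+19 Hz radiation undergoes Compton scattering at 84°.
2.276e+19 Hz (decrease)

Convert frequency to wavelength (c = 299792458 m/s):
λ₀ = c/f₀ = 299792458/6.857e+19 = 4.3720644e-12 m = 4.3721 pm

Calculate Compton shift:
Δλ = λ_C(1 - cos(84°)) = 2.1727 pm

Final wavelength:
λ' = λ₀ + Δλ = 4.3721 + 2.1727 = 6.5448 pm

Final frequency:
f' = c/λ' = 299792458/6.5447562e-12 = 4.5806513e+19 Hz

Frequency shift (decrease):
Δf = f₀ - f' = 6.857e+19 - 4.5806513e+19 = 2.276e+19 Hz

(Intermediate values are shown rounded; full precision is carried through to the final answer.)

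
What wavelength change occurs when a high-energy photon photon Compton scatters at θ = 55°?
1.0346 pm

Using the Compton scattering formula:
Δλ = λ_C(1 - cos θ)

where λ_C = h/(m_e·c) ≈ 2.4263 pm is the Compton wavelength of an electron.

For θ = 55°:
cos(55°) = 0.5736
1 - cos(55°) = 0.4264

Δλ = 2.4263 × 0.4264
Δλ = 1.0346 pm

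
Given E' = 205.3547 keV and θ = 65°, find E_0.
267.4000 keV

Convert final energy to wavelength (hc ≈ 1239.842 keV·pm):
λ' = hc/E' = 1239.842 / 205.3547 = 6.0376 pm

Calculate the Compton shift:
Δλ = λ_C(1 - cos(65°))
Δλ = 2.4263 × (1 - cos(65°))
Δλ = 1.4009 pm

Initial wavelength:
λ = λ' - Δλ = 6.0376 - 1.4009 = 4.6367 pm

Initial energy:
E = hc/λ = 1239.842 / 4.6367 = 267.4000 keV

(Intermediate values are shown rounded; full precision is carried through to the final answer.)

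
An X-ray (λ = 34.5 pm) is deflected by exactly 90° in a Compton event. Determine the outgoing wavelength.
36.9263 pm

Using the Compton formula: λ' = λ + λ_C(1 − cos θ)

For θ = 90°, cos θ = 0 (exact) = 0.0000, so:
1 − cos 90° = 1 − (0) = 1.0000

Δλ = λ_C × 1.0000 = 2.4263 × 1.0000 = 2.4263 pm

λ' = 34.5 + 2.4263 = 36.9263 pm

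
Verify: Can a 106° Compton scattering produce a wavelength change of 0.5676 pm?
No, inconsistent

Calculate the expected shift for θ = 106°:

Δλ_expected = λ_C(1 - cos(106°))
Δλ_expected = 2.4263 × (1 - cos(106°))
Δλ_expected = 2.4263 × 1.2756
Δλ_expected = 3.0951 pm

Given shift: 0.5676 pm
Expected shift: 3.0951 pm
Difference: 2.5274 pm

The values do not match. The given shift corresponds to θ ≈ 40.0°, not 106°.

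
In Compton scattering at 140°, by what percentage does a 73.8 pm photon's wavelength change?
5.8062%

Calculate the Compton shift:
Δλ = λ_C(1 - cos(140°))
Δλ = 2.4263 × (1 - cos(140°))
Δλ = 2.4263 × 1.7660
Δλ = 4.2850 pm

Percentage change:
(Δλ/λ₀) × 100 = (4.2850/73.8) × 100
= 5.8062%

(Intermediate values are shown rounded; full precision is carried through to the final answer.)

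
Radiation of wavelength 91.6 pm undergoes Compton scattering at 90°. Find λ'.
94.0263 pm

Using the Compton formula: λ' = λ + λ_C(1 − cos θ)

For θ = 90°, cos θ = 0 (exact) = 0.0000, so:
1 − cos 90° = 1 − (0) = 1.0000

Δλ = λ_C × 1.0000 = 2.4263 × 1.0000 = 2.4263 pm

λ' = 91.6 + 2.4263 = 94.0263 pm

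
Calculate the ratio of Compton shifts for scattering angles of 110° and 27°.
110° produces the larger shift by a factor of 12.313

Calculate both shifts using Δλ = λ_C(1 - cos θ):

For θ₁ = 27°:
Δλ₁ = 2.4263 × (1 - cos(27°))
Δλ₁ = 2.4263 × 0.1090
Δλ₁ = 0.2645 pm

For θ₂ = 110°:
Δλ₂ = 2.4263 × (1 - cos(110°))
Δλ₂ = 2.4263 × 1.3420
Δλ₂ = 3.2562 pm

The 110° angle produces the larger shift.
Ratio: 3.2562/0.2645 = 12.313

(Intermediate values are shown rounded; full precision is carried through to the final answer.)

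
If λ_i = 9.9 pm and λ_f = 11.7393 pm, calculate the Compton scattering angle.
76.00°

First find the wavelength shift:
Δλ = λ' - λ = 11.7393 - 9.9 = 1.8393 pm

Using Δλ = λ_C(1 - cos θ), with λ_C = h/(m_e·c) ≈ 2.42631024 pm:
cos θ = 1 - Δλ/λ_C
cos θ = 1 - 1.8393/2.42631024
cos θ = 0.241935

θ = arccos(0.241935)
θ = 76.00°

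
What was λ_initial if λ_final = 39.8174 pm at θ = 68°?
38.3000 pm

From λ' = λ + Δλ, we have λ = λ' - Δλ

First calculate the Compton shift:
Δλ = λ_C(1 - cos θ)
Δλ = 2.4263 × (1 - cos(68°))
Δλ = 2.4263 × 0.6254
Δλ = 1.5174 pm

Initial wavelength:
λ = λ' - Δλ
λ = 39.8174 - 1.5174
λ = 38.3000 pm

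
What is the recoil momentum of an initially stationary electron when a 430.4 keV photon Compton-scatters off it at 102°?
2.7715e-22 kg·m/s

The electron is initially at rest, so by conservation of momentum:
p⃗_e = p⃗₀ − p⃗'  (incident photon momentum minus scattered photon momentum)

Photon momentum magnitudes (p = h/λ = E/c):
λ₀ = hc/E₀ = 2.8807 pm → p₀ = h/λ₀ = 2.3002e-22 kg·m/s
Δλ = λ_C(1 − cos 102°) = 2.9308 pm
λ' = 5.8114 pm → p' = h/λ' = 1.1402e-22 kg·m/s

The scattered photon makes angle θ = 102° with the incident direction, so by the law of cosines:
|p⃗_e|² = p₀² + p'² − 2p₀p'cos θ
|p⃗_e|² = (2.3002e-22)² + (1.1402e-22)² − 2·2.3002e-22·1.1402e-22·cos(102°)
|p⃗_e| = 2.7715e-22 kg·m/s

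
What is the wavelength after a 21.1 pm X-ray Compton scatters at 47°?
21.8716 pm

Using the Compton scattering formula:
λ' = λ + Δλ = λ + λ_C(1 - cos θ)

Given:
- Initial wavelength λ = 21.1 pm
- Scattering angle θ = 47°
- Compton wavelength λ_C ≈ 2.4263 pm

Calculate the shift:
Δλ = 2.4263 × (1 - cos(47°))
Δλ = 2.4263 × 0.3180
Δλ = 0.7716 pm

Final wavelength:
λ' = 21.1 + 0.7716 = 21.8716 pm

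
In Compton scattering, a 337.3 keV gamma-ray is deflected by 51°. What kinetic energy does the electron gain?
66.3062 keV

By energy conservation: K_e = E_initial - E_final

First find the scattered photon energy:
Initial wavelength: λ = hc/E = 3.6758 pm
Compton shift: Δλ = λ_C(1 - cos(51°)) = 0.8994 pm
Final wavelength: λ' = 3.6758 + 0.8994 = 4.5752 pm
Final photon energy: E' = hc/λ' = 270.9938 keV

Electron kinetic energy:
K_e = E - E' = 337.3000 - 270.9938 = 66.3062 keV

(Intermediate values are shown rounded; full precision is carried through to the final answer.)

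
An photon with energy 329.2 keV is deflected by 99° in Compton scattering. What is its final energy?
188.6524 keV

First convert energy to wavelength:
λ = hc/E, with hc ≈ 1239.842 keV·pm (i.e. 1239.842 eV·nm)

For E = 329.2 keV = 329200 eV:
λ = 1239.842 keV·pm / 329.2 keV
λ = 3.7662 pm

Calculate the Compton shift:
Δλ = λ_C(1 - cos(99°)) = 2.4263 × 1.1564
Δλ = 2.8059 pm

Final wavelength:
λ' = 3.7662 + 2.8059 = 6.5721 pm

Final energy:
E' = hc/λ' = 1239.842 / 6.5721 = 188.6524 keV

(Intermediate values are shown rounded; full precision is carried through to the final answer.)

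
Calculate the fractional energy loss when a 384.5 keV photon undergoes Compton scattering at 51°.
0.2181 (or 21.81%)

Calculate initial and final photon energies:

Initial: E₀ = 384.5 keV → λ₀ = 3.2246 pm
Compton shift: Δλ = 0.8994 pm
Final wavelength: λ' = 4.1239 pm
Final energy: E' = 300.6450 keV

Fractional energy loss:
(E₀ - E')/E₀ = (384.5000 - 300.6450)/384.5000
= 83.8550/384.5000
= 0.2181
= 21.81%

(Intermediate values are shown rounded; full precision is carried through to the final answer.)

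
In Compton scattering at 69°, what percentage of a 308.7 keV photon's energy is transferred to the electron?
0.2793 (or 27.93%)

Calculate initial and final photon energies:

Initial: E₀ = 308.7 keV → λ₀ = 4.0163 pm
Compton shift: Δλ = 1.5568 pm
Final wavelength: λ' = 5.5731 pm
Final energy: E' = 222.4677 keV

Fractional energy loss:
(E₀ - E')/E₀ = (308.7000 - 222.4677)/308.7000
= 86.2323/308.7000
= 0.2793
= 27.93%

(Intermediate values are shown rounded; full precision is carried through to the final answer.)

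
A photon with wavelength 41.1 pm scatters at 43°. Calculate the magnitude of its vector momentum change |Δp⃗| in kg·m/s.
1.1727e-23 kg·m/s

Photon momentum magnitude is p = h/λ.

Initial momentum:
p₀ = h/λ = 6.6261e-34/4.1100e-11 = 1.6122e-23 kg·m/s

After scattering:
λ' = λ + Δλ = 41.1 + 0.6518 = 41.7518 pm
p' = h/λ' = 6.6261e-34/4.1752e-11 = 1.5870e-23 kg·m/s

Momentum is a vector; the scattered photon's direction makes angle θ = 43° with the incident direction. The magnitude of the vector change Δp⃗ = p⃗₀ − p⃗' is found from the law of cosines:
|Δp⃗|² = p₀² + p'² − 2p₀p'cos θ
|Δp⃗|² = (1.6122e-23)² + (1.5870e-23)² − 2·1.6122e-23·1.5870e-23·cos(43°)
|Δp⃗| = 1.1727e-23 kg·m/s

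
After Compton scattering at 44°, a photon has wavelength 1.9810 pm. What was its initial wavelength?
1.3000 pm

From λ' = λ + Δλ, we have λ = λ' - Δλ

First calculate the Compton shift:
Δλ = λ_C(1 - cos θ)
Δλ = 2.4263 × (1 - cos(44°))
Δλ = 2.4263 × 0.2807
Δλ = 0.6810 pm

Initial wavelength:
λ = λ' - Δλ
λ = 1.9810 - 0.6810
λ = 1.3000 pm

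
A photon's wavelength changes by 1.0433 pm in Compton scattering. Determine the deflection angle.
55.25°

From the Compton formula Δλ = λ_C(1 - cos θ), we can solve for θ:

cos θ = 1 - Δλ/λ_C

Given:
- Δλ = 1.0433 pm
- λ_C = h/(m_e·c) ≈ 2.42631024 pm

cos θ = 1 - 1.0433/2.42631024
cos θ = 1 - 0.429994
cos θ = 0.570006

θ = arccos(0.570006)
θ = 55.25°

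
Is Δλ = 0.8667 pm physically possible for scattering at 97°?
No, inconsistent

Calculate the expected shift for θ = 97°:

Δλ_expected = λ_C(1 - cos(97°))
Δλ_expected = 2.4263 × (1 - cos(97°))
Δλ_expected = 2.4263 × 1.1219
Δλ_expected = 2.7220 pm

Given shift: 0.8667 pm
Expected shift: 2.7220 pm
Difference: 1.8553 pm

The values do not match. The given shift corresponds to θ ≈ 50.0°, not 97°.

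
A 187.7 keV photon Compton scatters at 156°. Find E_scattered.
110.2248 keV

First convert energy to wavelength:
λ = hc/E, with hc ≈ 1239.842 keV·pm (i.e. 1239.842 eV·nm)

For E = 187.7 keV = 187700 eV:
λ = 1239.842 keV·pm / 187.7 keV
λ = 6.6054 pm

Calculate the Compton shift:
Δλ = λ_C(1 - cos(156°)) = 2.4263 × 1.9135
Δλ = 4.6429 pm

Final wavelength:
λ' = 6.6054 + 4.6429 = 11.2483 pm

Final energy:
E' = hc/λ' = 1239.842 / 11.2483 = 110.2248 keV

(Intermediate values are shown rounded; full precision is carried through to the final answer.)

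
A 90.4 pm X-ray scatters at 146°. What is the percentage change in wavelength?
4.9091%

Calculate the Compton shift:
Δλ = λ_C(1 - cos(146°))
Δλ = 2.4263 × (1 - cos(146°))
Δλ = 2.4263 × 1.8290
Δλ = 4.4378 pm

Percentage change:
(Δλ/λ₀) × 100 = (4.4378/90.4) × 100
= 4.9091%

(Intermediate values are shown rounded; full precision is carried through to the final answer.)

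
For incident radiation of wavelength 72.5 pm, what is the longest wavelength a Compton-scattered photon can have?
77.3526 pm (at θ = 180°)

The Compton shift is Δλ = λ_C(1 − cos θ).

Since cos θ ranges from −1 to 1, the factor (1 − cos θ) ranges from 0 to 2; the maximum shift occurs at θ = 180° (backscattering):
Δλ_max = 2λ_C = 2 × 2.4263 pm = 4.8526 pm

Maximum scattered wavelength:
λ'_max = λ₀ + Δλ_max = 72.5 + 4.8526 = 77.3526 pm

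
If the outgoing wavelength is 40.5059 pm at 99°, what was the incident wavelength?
37.7000 pm

From λ' = λ + Δλ, we have λ = λ' - Δλ

First calculate the Compton shift:
Δλ = λ_C(1 - cos θ)
Δλ = 2.4263 × (1 - cos(99°))
Δλ = 2.4263 × 1.1564
Δλ = 2.8059 pm

Initial wavelength:
λ = λ' - Δλ
λ = 40.5059 - 2.8059
λ = 37.7000 pm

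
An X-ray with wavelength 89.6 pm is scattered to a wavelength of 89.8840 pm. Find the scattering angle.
28.00°

First find the wavelength shift:
Δλ = λ' - λ = 89.8840 - 89.6 = 0.2840 pm

Using Δλ = λ_C(1 - cos θ), with λ_C = h/(m_e·c) ≈ 2.42631024 pm:
cos θ = 1 - Δλ/λ_C
cos θ = 1 - 0.2840/2.42631024
cos θ = 0.882950

θ = arccos(0.882950)
θ = 28.00°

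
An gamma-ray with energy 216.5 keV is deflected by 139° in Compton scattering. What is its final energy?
124.1801 keV

First convert energy to wavelength:
λ = hc/E, with hc ≈ 1239.842 keV·pm (i.e. 1239.842 eV·nm)

For E = 216.5 keV = 216500 eV:
λ = 1239.842 keV·pm / 216.5 keV
λ = 5.7268 pm

Calculate the Compton shift:
Δλ = λ_C(1 - cos(139°)) = 2.4263 × 1.7547
Δλ = 4.2575 pm

Final wavelength:
λ' = 5.7268 + 4.2575 = 9.9842 pm

Final energy:
E' = hc/λ' = 1239.842 / 9.9842 = 124.1801 keV

(Intermediate values are shown rounded; full precision is carried through to the final answer.)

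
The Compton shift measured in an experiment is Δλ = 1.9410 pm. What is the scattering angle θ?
78.46°

From the Compton formula Δλ = λ_C(1 - cos θ), we can solve for θ:

cos θ = 1 - Δλ/λ_C

Given:
- Δλ = 1.9410 pm
- λ_C = h/(m_e·c) ≈ 2.42631024 pm

cos θ = 1 - 1.9410/2.42631024
cos θ = 1 - 0.799980
cos θ = 0.200020

θ = arccos(0.200020)
θ = 78.46°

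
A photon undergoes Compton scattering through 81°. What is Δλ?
2.0468 pm

Using the Compton scattering formula:
Δλ = λ_C(1 - cos θ)

where λ_C = h/(m_e·c) ≈ 2.4263 pm is the Compton wavelength of an electron.

For θ = 81°:
cos(81°) = 0.1564
1 - cos(81°) = 0.8436

Δλ = 2.4263 × 0.8436
Δλ = 2.0468 pm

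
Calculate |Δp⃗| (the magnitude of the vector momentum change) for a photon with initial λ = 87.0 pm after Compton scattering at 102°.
1.1646e-23 kg·m/s

Photon momentum magnitude is p = h/λ.

Initial momentum:
p₀ = h/λ = 6.6261e-34/8.7000e-11 = 7.6162e-24 kg·m/s

After scattering:
λ' = λ + Δλ = 87.0 + 2.9308 = 89.9308 pm
p' = h/λ' = 6.6261e-34/8.9931e-11 = 7.3680e-24 kg·m/s

Momentum is a vector; the scattered photon's direction makes angle θ = 102° with the incident direction. The magnitude of the vector change Δp⃗ = p⃗₀ − p⃗' is found from the law of cosines:
|Δp⃗|² = p₀² + p'² − 2p₀p'cos θ
|Δp⃗|² = (7.6162e-24)² + (7.3680e-24)² − 2·7.6162e-24·7.3680e-24·cos(102°)
|Δp⃗| = 1.1646e-23 kg·m/s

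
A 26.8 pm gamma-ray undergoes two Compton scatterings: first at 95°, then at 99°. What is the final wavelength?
32.2436 pm

Apply Compton shift twice:

First scattering at θ₁ = 95°:
Δλ₁ = λ_C(1 - cos(95°))
Δλ₁ = 2.4263 × 1.0872
Δλ₁ = 2.6378 pm

After first scattering:
λ₁ = 26.8 + 2.6378 = 29.4378 pm

Second scattering at θ₂ = 99°:
Δλ₂ = λ_C(1 - cos(99°))
Δλ₂ = 2.4263 × 1.1564
Δλ₂ = 2.8059 pm

Final wavelength:
λ₂ = 29.4378 + 2.8059 = 32.2436 pm

Total shift: Δλ_total = 2.6378 + 2.8059 = 5.4436 pm

(Intermediate values are shown rounded; full precision is carried through to the final answer.)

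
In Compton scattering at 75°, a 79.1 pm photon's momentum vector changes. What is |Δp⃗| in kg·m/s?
1.0087e-23 kg·m/s

Photon momentum magnitude is p = h/λ.

Initial momentum:
p₀ = h/λ = 6.6261e-34/7.9100e-11 = 8.3768e-24 kg·m/s

After scattering:
λ' = λ + Δλ = 79.1 + 1.7983 = 80.8983 pm
p' = h/λ' = 6.6261e-34/8.0898e-11 = 8.1906e-24 kg·m/s

Momentum is a vector; the scattered photon's direction makes angle θ = 75° with the incident direction. The magnitude of the vector change Δp⃗ = p⃗₀ − p⃗' is found from the law of cosines:
|Δp⃗|² = p₀² + p'² − 2p₀p'cos θ
|Δp⃗|² = (8.3768e-24)² + (8.1906e-24)² − 2·8.3768e-24·8.1906e-24·cos(75°)
|Δp⃗| = 1.0087e-23 kg·m/s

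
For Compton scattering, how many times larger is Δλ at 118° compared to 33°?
118° produces the larger shift by a factor of 9.109

Calculate both shifts using Δλ = λ_C(1 - cos θ):

For θ₁ = 33°:
Δλ₁ = 2.4263 × (1 - cos(33°))
Δλ₁ = 2.4263 × 0.1613
Δλ₁ = 0.3914 pm

For θ₂ = 118°:
Δλ₂ = 2.4263 × (1 - cos(118°))
Δλ₂ = 2.4263 × 1.4695
Δλ₂ = 3.5654 pm

The 118° angle produces the larger shift.
Ratio: 3.5654/0.3914 = 9.109

(Intermediate values are shown rounded; full precision is carried through to the final answer.)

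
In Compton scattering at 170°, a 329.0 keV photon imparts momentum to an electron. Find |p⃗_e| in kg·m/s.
2.5220e-22 kg·m/s

The electron is initially at rest, so by conservation of momentum:
p⃗_e = p⃗₀ − p⃗'  (incident photon momentum minus scattered photon momentum)

Photon momentum magnitudes (p = h/λ = E/c):
λ₀ = hc/E₀ = 3.7685 pm → p₀ = h/λ₀ = 1.7583e-22 kg·m/s
Δλ = λ_C(1 − cos 170°) = 4.8158 pm
λ' = 8.5843 pm → p' = h/λ' = 7.7188e-23 kg·m/s

The scattered photon makes angle θ = 170° with the incident direction, so by the law of cosines:
|p⃗_e|² = p₀² + p'² − 2p₀p'cos θ
|p⃗_e|² = (1.7583e-22)² + (7.7188e-23)² − 2·1.7583e-22·7.7188e-23·cos(170°)
|p⃗_e| = 2.5220e-22 kg·m/s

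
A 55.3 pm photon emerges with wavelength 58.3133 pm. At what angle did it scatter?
104.00°

First find the wavelength shift:
Δλ = λ' - λ = 58.3133 - 55.3 = 3.0133 pm

Using Δλ = λ_C(1 - cos θ), with λ_C = h/(m_e·c) ≈ 2.42631024 pm:
cos θ = 1 - Δλ/λ_C
cos θ = 1 - 3.0133/2.42631024
cos θ = -0.241927

θ = arccos(-0.241927)
θ = 104.00°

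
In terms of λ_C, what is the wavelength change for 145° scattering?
1.8192 λ_C

The Compton shift formula is:
Δλ = λ_C(1 - cos θ)

Dividing both sides by λ_C:
Δλ/λ_C = 1 - cos θ

For θ = 145°:
Δλ/λ_C = 1 - cos(145°)
Δλ/λ_C = 1 - -0.8192
Δλ/λ_C = 1.8192

This means the shift is 1.8192 × λ_C = 4.4138 pm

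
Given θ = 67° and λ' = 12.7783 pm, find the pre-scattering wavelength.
11.3000 pm

From λ' = λ + Δλ, we have λ = λ' - Δλ

First calculate the Compton shift:
Δλ = λ_C(1 - cos θ)
Δλ = 2.4263 × (1 - cos(67°))
Δλ = 2.4263 × 0.6093
Δλ = 1.4783 pm

Initial wavelength:
λ = λ' - Δλ
λ = 12.7783 - 1.4783
λ = 11.3000 pm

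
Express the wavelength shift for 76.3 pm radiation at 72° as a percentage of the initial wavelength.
2.1973%

Calculate the Compton shift:
Δλ = λ_C(1 - cos(72°))
Δλ = 2.4263 × (1 - cos(72°))
Δλ = 2.4263 × 0.6910
Δλ = 1.6765 pm

Percentage change:
(Δλ/λ₀) × 100 = (1.6765/76.3) × 100
= 2.1973%

(Intermediate values are shown rounded; full precision is carried through to the final answer.)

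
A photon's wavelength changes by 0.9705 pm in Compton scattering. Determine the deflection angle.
53.13°

From the Compton formula Δλ = λ_C(1 - cos θ), we can solve for θ:

cos θ = 1 - Δλ/λ_C

Given:
- Δλ = 0.9705 pm
- λ_C = h/(m_e·c) ≈ 2.42631024 pm

cos θ = 1 - 0.9705/2.42631024
cos θ = 1 - 0.399990
cos θ = 0.600010

θ = arccos(0.600010)
θ = 53.13°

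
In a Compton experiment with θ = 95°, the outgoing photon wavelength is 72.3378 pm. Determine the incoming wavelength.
69.7000 pm

From λ' = λ + Δλ, we have λ = λ' - Δλ

First calculate the Compton shift:
Δλ = λ_C(1 - cos θ)
Δλ = 2.4263 × (1 - cos(95°))
Δλ = 2.4263 × 1.0872
Δλ = 2.6378 pm

Initial wavelength:
λ = λ' - Δλ
λ = 72.3378 - 2.6378
λ = 69.7000 pm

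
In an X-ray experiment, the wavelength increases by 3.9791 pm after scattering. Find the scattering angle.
129.79°

From the Compton formula Δλ = λ_C(1 - cos θ), we can solve for θ:

cos θ = 1 - Δλ/λ_C

Given:
- Δλ = 3.9791 pm
- λ_C = h/(m_e·c) ≈ 2.42631024 pm

cos θ = 1 - 3.9791/2.42631024
cos θ = 1 - 1.639980
cos θ = -0.639980

θ = arccos(-0.639980)
θ = 129.79°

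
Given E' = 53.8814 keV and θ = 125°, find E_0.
64.6000 keV

Convert final energy to wavelength (hc ≈ 1239.842 keV·pm):
λ' = hc/E' = 1239.842 / 53.8814 = 23.0106 pm

Calculate the Compton shift:
Δλ = λ_C(1 - cos(125°))
Δλ = 2.4263 × (1 - cos(125°))
Δλ = 3.8180 pm

Initial wavelength:
λ = λ' - Δλ = 23.0106 - 3.8180 = 19.1926 pm

Initial energy:
E = hc/λ = 1239.842 / 19.1926 = 64.6000 keV

(Intermediate values are shown rounded; full precision is carried through to the final answer.)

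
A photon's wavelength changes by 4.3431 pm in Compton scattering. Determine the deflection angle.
142.19°

From the Compton formula Δλ = λ_C(1 - cos θ), we can solve for θ:

cos θ = 1 - Δλ/λ_C

Given:
- Δλ = 4.3431 pm
- λ_C = h/(m_e·c) ≈ 2.42631024 pm

cos θ = 1 - 4.3431/2.42631024
cos θ = 1 - 1.790002
cos θ = -0.790002

θ = arccos(-0.790002)
θ = 142.19°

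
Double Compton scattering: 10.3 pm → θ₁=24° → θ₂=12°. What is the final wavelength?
10.5628 pm

Apply Compton shift twice:

First scattering at θ₁ = 24°:
Δλ₁ = λ_C(1 - cos(24°))
Δλ₁ = 2.4263 × 0.0865
Δλ₁ = 0.2098 pm

After first scattering:
λ₁ = 10.3 + 0.2098 = 10.5098 pm

Second scattering at θ₂ = 12°:
Δλ₂ = λ_C(1 - cos(12°))
Δλ₂ = 2.4263 × 0.0219
Δλ₂ = 0.0530 pm

Final wavelength:
λ₂ = 10.5098 + 0.0530 = 10.5628 pm

Total shift: Δλ_total = 0.2098 + 0.0530 = 0.2628 pm

(Intermediate values are shown rounded; full precision is carried through to the final answer.)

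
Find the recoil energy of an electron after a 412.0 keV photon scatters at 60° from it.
118.3712 keV

By energy conservation: K_e = E_initial - E_final

First find the scattered photon energy:
Initial wavelength: λ = hc/E = 3.0093 pm
Compton shift: Δλ = λ_C(1 - cos(60°)) = 1.2132 pm
Final wavelength: λ' = 3.0093 + 1.2132 = 4.2225 pm
Final photon energy: E' = hc/λ' = 293.6288 keV

Electron kinetic energy:
K_e = E - E' = 412.0000 - 293.6288 = 118.3712 keV

(Intermediate values are shown rounded; full precision is carried through to the final answer.)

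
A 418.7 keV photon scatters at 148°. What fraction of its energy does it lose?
0.6023 (or 60.23%)

Calculate initial and final photon energies:

Initial: E₀ = 418.7 keV → λ₀ = 2.9612 pm
Compton shift: Δλ = 4.4839 pm
Final wavelength: λ' = 7.4451 pm
Final energy: E' = 166.5311 keV

Fractional energy loss:
(E₀ - E')/E₀ = (418.7000 - 166.5311)/418.7000
= 252.1689/418.7000
= 0.6023
= 60.23%

(Intermediate values are shown rounded; full precision is carried through to the final answer.)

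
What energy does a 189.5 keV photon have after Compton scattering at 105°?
129.1907 keV

First convert energy to wavelength:
λ = hc/E, with hc ≈ 1239.842 keV·pm (i.e. 1239.842 eV·nm)

For E = 189.5 keV = 189500 eV:
λ = 1239.842 keV·pm / 189.5 keV
λ = 6.5427 pm

Calculate the Compton shift:
Δλ = λ_C(1 - cos(105°)) = 2.4263 × 1.2588
Δλ = 3.0543 pm

Final wavelength:
λ' = 6.5427 + 3.0543 = 9.5970 pm

Final energy:
E' = hc/λ' = 1239.842 / 9.5970 = 129.1907 keV

(Intermediate values are shown rounded; full precision is carried through to the final answer.)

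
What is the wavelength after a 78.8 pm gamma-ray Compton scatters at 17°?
78.9060 pm

Using the Compton scattering formula:
λ' = λ + Δλ = λ + λ_C(1 - cos θ)

Given:
- Initial wavelength λ = 78.8 pm
- Scattering angle θ = 17°
- Compton wavelength λ_C ≈ 2.4263 pm

Calculate the shift:
Δλ = 2.4263 × (1 - cos(17°))
Δλ = 2.4263 × 0.0437
Δλ = 0.1060 pm

Final wavelength:
λ' = 78.8 + 0.1060 = 78.9060 pm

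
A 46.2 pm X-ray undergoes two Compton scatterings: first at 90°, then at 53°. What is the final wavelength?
49.5924 pm

Apply Compton shift twice:

First scattering at θ₁ = 90°:
Δλ₁ = λ_C(1 - cos(90°))
Δλ₁ = 2.4263 × 1.0000
Δλ₁ = 2.4263 pm

After first scattering:
λ₁ = 46.2 + 2.4263 = 48.6263 pm

Second scattering at θ₂ = 53°:
Δλ₂ = λ_C(1 - cos(53°))
Δλ₂ = 2.4263 × 0.3982
Δλ₂ = 0.9661 pm

Final wavelength:
λ₂ = 48.6263 + 0.9661 = 49.5924 pm

Total shift: Δλ_total = 2.4263 + 0.9661 = 3.3924 pm

(Intermediate values are shown rounded; full precision is carried through to the final answer.)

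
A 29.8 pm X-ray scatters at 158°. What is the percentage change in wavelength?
15.6911%

Calculate the Compton shift:
Δλ = λ_C(1 - cos(158°))
Δλ = 2.4263 × (1 - cos(158°))
Δλ = 2.4263 × 1.9272
Δλ = 4.6759 pm

Percentage change:
(Δλ/λ₀) × 100 = (4.6759/29.8) × 100
= 15.6911%

(Intermediate values are shown rounded; full precision is carried through to the final answer.)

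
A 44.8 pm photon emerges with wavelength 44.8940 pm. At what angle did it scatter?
16.00°

First find the wavelength shift:
Δλ = λ' - λ = 44.8940 - 44.8 = 0.0940 pm

Using Δλ = λ_C(1 - cos θ), with λ_C = h/(m_e·c) ≈ 2.42631024 pm:
cos θ = 1 - Δλ/λ_C
cos θ = 1 - 0.0940/2.42631024
cos θ = 0.961258

θ = arccos(0.961258)
θ = 16.00°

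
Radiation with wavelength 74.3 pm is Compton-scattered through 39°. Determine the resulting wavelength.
74.8407 pm

Using the Compton scattering formula:
λ' = λ + Δλ = λ + λ_C(1 - cos θ)

Given:
- Initial wavelength λ = 74.3 pm
- Scattering angle θ = 39°
- Compton wavelength λ_C ≈ 2.4263 pm

Calculate the shift:
Δλ = 2.4263 × (1 - cos(39°))
Δλ = 2.4263 × 0.2229
Δλ = 0.5407 pm

Final wavelength:
λ' = 74.3 + 0.5407 = 74.8407 pm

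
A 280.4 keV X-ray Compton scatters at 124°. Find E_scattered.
151.1122 keV

First convert energy to wavelength:
λ = hc/E, with hc ≈ 1239.842 keV·pm (i.e. 1239.842 eV·nm)

For E = 280.4 keV = 280400 eV:
λ = 1239.842 keV·pm / 280.4 keV
λ = 4.4217 pm

Calculate the Compton shift:
Δλ = λ_C(1 - cos(124°)) = 2.4263 × 1.5592
Δλ = 3.7831 pm

Final wavelength:
λ' = 4.4217 + 3.7831 = 8.2048 pm

Final energy:
E' = hc/λ' = 1239.842 / 8.2048 = 151.1122 keV

(Intermediate values are shown rounded; full precision is carried through to the final answer.)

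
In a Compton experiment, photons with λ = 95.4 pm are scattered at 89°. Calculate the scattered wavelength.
97.7840 pm

Using the Compton scattering formula:
λ' = λ + Δλ = λ + λ_C(1 - cos θ)

Given:
- Initial wavelength λ = 95.4 pm
- Scattering angle θ = 89°
- Compton wavelength λ_C ≈ 2.4263 pm

Calculate the shift:
Δλ = 2.4263 × (1 - cos(89°))
Δλ = 2.4263 × 0.9825
Δλ = 2.3840 pm

Final wavelength:
λ' = 95.4 + 2.3840 = 97.7840 pm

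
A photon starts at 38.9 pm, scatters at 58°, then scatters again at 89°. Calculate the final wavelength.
42.4245 pm

Apply Compton shift twice:

First scattering at θ₁ = 58°:
Δλ₁ = λ_C(1 - cos(58°))
Δλ₁ = 2.4263 × 0.4701
Δλ₁ = 1.1406 pm

After first scattering:
λ₁ = 38.9 + 1.1406 = 40.0406 pm

Second scattering at θ₂ = 89°:
Δλ₂ = λ_C(1 - cos(89°))
Δλ₂ = 2.4263 × 0.9825
Δλ₂ = 2.3840 pm

Final wavelength:
λ₂ = 40.0406 + 2.3840 = 42.4245 pm

Total shift: Δλ_total = 1.1406 + 2.3840 = 3.5245 pm

(Intermediate values are shown rounded; full precision is carried through to the final answer.)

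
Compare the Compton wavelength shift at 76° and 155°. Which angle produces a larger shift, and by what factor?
155° produces the larger shift by a factor of 2.515

Calculate both shifts using Δλ = λ_C(1 - cos θ):

For θ₁ = 76°:
Δλ₁ = 2.4263 × (1 - cos(76°))
Δλ₁ = 2.4263 × 0.7581
Δλ₁ = 1.8393 pm

For θ₂ = 155°:
Δλ₂ = 2.4263 × (1 - cos(155°))
Δλ₂ = 2.4263 × 1.9063
Δλ₂ = 4.6253 pm

The 155° angle produces the larger shift.
Ratio: 4.6253/1.8393 = 2.515

(Intermediate values are shown rounded; full precision is carried through to the final answer.)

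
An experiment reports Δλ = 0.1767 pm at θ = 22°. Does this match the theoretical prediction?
Yes, consistent

Calculate the expected shift for θ = 22°:

Δλ_expected = λ_C(1 - cos(22°))
Δλ_expected = 2.4263 × (1 - cos(22°))
Δλ_expected = 2.4263 × 0.0728
Δλ_expected = 0.1767 pm

Given shift: 0.1767 pm
Expected shift: 0.1767 pm
Difference: 0.0000 pm

The values match. This is consistent with Compton scattering at the stated angle.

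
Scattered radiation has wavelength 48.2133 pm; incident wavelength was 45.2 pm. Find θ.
104.00°

First find the wavelength shift:
Δλ = λ' - λ = 48.2133 - 45.2 = 3.0133 pm

Using Δλ = λ_C(1 - cos θ), with λ_C = h/(m_e·c) ≈ 2.42631024 pm:
cos θ = 1 - Δλ/λ_C
cos θ = 1 - 3.0133/2.42631024
cos θ = -0.241927

θ = arccos(-0.241927)
θ = 104.00°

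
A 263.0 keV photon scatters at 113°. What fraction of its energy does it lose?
0.4172 (or 41.72%)

Calculate initial and final photon energies:

Initial: E₀ = 263.0 keV → λ₀ = 4.7142 pm
Compton shift: Δλ = 3.3743 pm
Final wavelength: λ' = 8.0886 pm
Final energy: E' = 153.2831 keV

Fractional energy loss:
(E₀ - E')/E₀ = (263.0000 - 153.2831)/263.0000
= 109.7169/263.0000
= 0.4172
= 41.72%

(Intermediate values are shown rounded; full precision is carried through to the final answer.)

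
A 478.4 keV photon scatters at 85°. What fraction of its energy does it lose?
0.4608 (or 46.08%)

Calculate initial and final photon energies:

Initial: E₀ = 478.4 keV → λ₀ = 2.5916 pm
Compton shift: Δλ = 2.2148 pm
Final wavelength: λ' = 4.8065 pm
Final energy: E' = 257.9518 keV

Fractional energy loss:
(E₀ - E')/E₀ = (478.4000 - 257.9518)/478.4000
= 220.4482/478.4000
= 0.4608
= 46.08%

(Intermediate values are shown rounded; full precision is carried through to the final answer.)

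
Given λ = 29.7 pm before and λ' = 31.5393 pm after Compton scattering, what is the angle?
76.00°

First find the wavelength shift:
Δλ = λ' - λ = 31.5393 - 29.7 = 1.8393 pm

Using Δλ = λ_C(1 - cos θ), with λ_C = h/(m_e·c) ≈ 2.42631024 pm:
cos θ = 1 - Δλ/λ_C
cos θ = 1 - 1.8393/2.42631024
cos θ = 0.241935

θ = arccos(0.241935)
θ = 76.00°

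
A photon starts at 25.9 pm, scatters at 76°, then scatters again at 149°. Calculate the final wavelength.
32.2454 pm

Apply Compton shift twice:

First scattering at θ₁ = 76°:
Δλ₁ = λ_C(1 - cos(76°))
Δλ₁ = 2.4263 × 0.7581
Δλ₁ = 1.8393 pm

After first scattering:
λ₁ = 25.9 + 1.8393 = 27.7393 pm

Second scattering at θ₂ = 149°:
Δλ₂ = λ_C(1 - cos(149°))
Δλ₂ = 2.4263 × 1.8572
Δλ₂ = 4.5061 pm

Final wavelength:
λ₂ = 27.7393 + 4.5061 = 32.2454 pm

Total shift: Δλ_total = 1.8393 + 4.5061 = 6.3454 pm

(Intermediate values are shown rounded; full precision is carried through to the final answer.)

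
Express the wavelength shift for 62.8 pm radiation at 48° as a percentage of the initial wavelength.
1.2783%

Calculate the Compton shift:
Δλ = λ_C(1 - cos(48°))
Δλ = 2.4263 × (1 - cos(48°))
Δλ = 2.4263 × 0.3309
Δλ = 0.8028 pm

Percentage change:
(Δλ/λ₀) × 100 = (0.8028/62.8) × 100
= 1.2783%

(Intermediate values are shown rounded; full precision is carried through to the final answer.)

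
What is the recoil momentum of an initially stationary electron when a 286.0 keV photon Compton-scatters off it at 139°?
2.1702e-22 kg·m/s

The electron is initially at rest, so by conservation of momentum:
p⃗_e = p⃗₀ − p⃗'  (incident photon momentum minus scattered photon momentum)

Photon momentum magnitudes (p = h/λ = E/c):
λ₀ = hc/E₀ = 4.3351 pm → p₀ = h/λ₀ = 1.5285e-22 kg·m/s
Δλ = λ_C(1 − cos 139°) = 4.2575 pm
λ' = 8.5926 pm → p' = h/λ' = 7.7114e-23 kg·m/s

The scattered photon makes angle θ = 139° with the incident direction, so by the law of cosines:
|p⃗_e|² = p₀² + p'² − 2p₀p'cos θ
|p⃗_e|² = (1.5285e-22)² + (7.7114e-23)² − 2·1.5285e-22·7.7114e-23·cos(139°)
|p⃗_e| = 2.1702e-22 kg·m/s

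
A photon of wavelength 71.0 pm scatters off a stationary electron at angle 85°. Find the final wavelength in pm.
73.2148 pm

Using the Compton scattering formula:
λ' = λ + Δλ = λ + λ_C(1 - cos θ)

Given:
- Initial wavelength λ = 71.0 pm
- Scattering angle θ = 85°
- Compton wavelength λ_C ≈ 2.4263 pm

Calculate the shift:
Δλ = 2.4263 × (1 - cos(85°))
Δλ = 2.4263 × 0.9128
Δλ = 2.2148 pm

Final wavelength:
λ' = 71.0 + 2.2148 = 73.2148 pm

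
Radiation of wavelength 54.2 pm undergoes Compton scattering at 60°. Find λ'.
55.4132 pm

Using the Compton formula: λ' = λ + λ_C(1 − cos θ)

For θ = 60°, cos θ = 1/2 (exact) = 0.5000, so:
1 − cos 60° = 1 − (1/2) = 0.5000

Δλ = λ_C × 0.5000 = 2.4263 × 0.5000 = 1.2132 pm

λ' = 54.2 + 1.2132 = 55.4132 pm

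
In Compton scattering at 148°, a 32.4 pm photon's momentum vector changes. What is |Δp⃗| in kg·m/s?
3.6934e-23 kg·m/s

Photon momentum magnitude is p = h/λ.

Initial momentum:
p₀ = h/λ = 6.6261e-34/3.2400e-11 = 2.0451e-23 kg·m/s

After scattering:
λ' = λ + Δλ = 32.4 + 4.4839 = 36.8839 pm
p' = h/λ' = 6.6261e-34/3.6884e-11 = 1.7965e-23 kg·m/s

Momentum is a vector; the scattered photon's direction makes angle θ = 148° with the incident direction. The magnitude of the vector change Δp⃗ = p⃗₀ − p⃗' is found from the law of cosines:
|Δp⃗|² = p₀² + p'² − 2p₀p'cos θ
|Δp⃗|² = (2.0451e-23)² + (1.7965e-23)² − 2·2.0451e-23·1.7965e-23·cos(148°)
|Δp⃗| = 3.6934e-23 kg·m/s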